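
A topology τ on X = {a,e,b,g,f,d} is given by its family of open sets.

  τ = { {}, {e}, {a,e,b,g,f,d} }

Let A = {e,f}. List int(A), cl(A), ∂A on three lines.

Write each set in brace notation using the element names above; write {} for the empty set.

int(A) = {e}
cl(A)  = {a,e,b,g,f,d}
∂A     = {a,b,g,f,d}

interior: largest open inside A is {e} (from {}, {e})
cl via duality: int({a,b,g,d}) = {}, so X∖{} = {a,e,b,g,f,d}
cl∖int = {a,b,g,f,d}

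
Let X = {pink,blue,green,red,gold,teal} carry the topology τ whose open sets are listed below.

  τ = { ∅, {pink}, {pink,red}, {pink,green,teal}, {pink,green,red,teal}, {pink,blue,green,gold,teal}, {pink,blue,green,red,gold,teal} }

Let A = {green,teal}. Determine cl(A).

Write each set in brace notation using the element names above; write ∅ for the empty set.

{blue,green,gold,teal}

complement {pink,blue,red,gold}; its interior {pink,red}; cl(A) = X∖{pink,red} = {blue,green,gold,teal}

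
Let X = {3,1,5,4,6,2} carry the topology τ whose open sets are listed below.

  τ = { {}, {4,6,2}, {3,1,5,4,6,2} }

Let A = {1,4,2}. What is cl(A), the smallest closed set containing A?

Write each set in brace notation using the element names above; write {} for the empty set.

complement {3,5,6}; its interior {}; cl(A) = X∖{} = {3,1,5,4,6,2}

{3,1,5,4,6,2}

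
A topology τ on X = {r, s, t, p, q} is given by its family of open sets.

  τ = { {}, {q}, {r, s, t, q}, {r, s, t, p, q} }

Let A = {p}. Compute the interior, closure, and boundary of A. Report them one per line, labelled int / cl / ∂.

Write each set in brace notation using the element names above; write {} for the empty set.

open subsets of A: {}; so int(A) = {}
closure: X∖int(X∖A) = X∖{r, s, t, q} = {p}
∂A = {p} minus {} = {p}

int(A) = {}
cl(A)  = {p}
∂A     = {p}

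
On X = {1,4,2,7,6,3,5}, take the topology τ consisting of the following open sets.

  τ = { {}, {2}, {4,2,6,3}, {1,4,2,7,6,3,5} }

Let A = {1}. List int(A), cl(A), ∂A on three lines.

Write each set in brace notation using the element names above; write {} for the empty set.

int(A) = {}
cl(A)  = {1,7,5}
∂A     = {1,7,5}

interior: largest open inside A is {} (from {})
cl via duality: int({4,2,7,6,3,5}) = {4,2,6,3}, so X∖{4,2,6,3} = {1,7,5}
cl∖int = {1,7,5}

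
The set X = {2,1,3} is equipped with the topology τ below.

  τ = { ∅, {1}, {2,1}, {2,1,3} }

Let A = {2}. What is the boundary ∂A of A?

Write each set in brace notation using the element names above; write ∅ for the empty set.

{2,3}

opens ⊆ A: ∅; union → int = ∅
complement {1,3}; its interior {1}; cl(A) = X∖{1} = {2,3}
boundary = {2,3} ∖ ∅ = {2,3}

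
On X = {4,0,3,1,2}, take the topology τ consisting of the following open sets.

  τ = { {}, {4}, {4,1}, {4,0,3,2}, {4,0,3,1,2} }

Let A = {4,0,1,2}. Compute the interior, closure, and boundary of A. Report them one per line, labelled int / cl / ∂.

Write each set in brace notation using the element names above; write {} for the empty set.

int(A) = {4,1}
cl(A)  = {4,0,3,1,2}
∂A     = {0,3,2}

U open, U⊆A: {}, {4}, {4,1}. int(A) = ⋃ = {4,1}
X∖A={3}, int(X∖A)={}, hence cl(A)={4,0,3,1,2}
∂A: remove int from cl → {0,3,2}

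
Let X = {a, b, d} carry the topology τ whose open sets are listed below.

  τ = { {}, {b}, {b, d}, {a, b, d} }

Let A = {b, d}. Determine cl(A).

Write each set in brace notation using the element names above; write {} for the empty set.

{a, b, d}

X∖A={a}, int(X∖A)={}, hence cl(A)={a, b, d}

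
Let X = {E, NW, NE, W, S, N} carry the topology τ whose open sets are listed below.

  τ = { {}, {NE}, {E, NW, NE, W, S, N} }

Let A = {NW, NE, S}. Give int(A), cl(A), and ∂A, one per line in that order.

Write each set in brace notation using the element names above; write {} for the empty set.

int(A) = {NE}
cl(A)  = {E, NW, NE, W, S, N}
∂A     = {E, NW, W, S, N}

opens ⊆ A: {}, {NE}; union → int = {NE}
complement {E, W, N}; its interior {}; cl(A) = X∖{} = {E, NW, NE, W, S, N}
boundary = {E, NW, NE, W, S, N} ∖ {NE} = {E, NW, W, S, N}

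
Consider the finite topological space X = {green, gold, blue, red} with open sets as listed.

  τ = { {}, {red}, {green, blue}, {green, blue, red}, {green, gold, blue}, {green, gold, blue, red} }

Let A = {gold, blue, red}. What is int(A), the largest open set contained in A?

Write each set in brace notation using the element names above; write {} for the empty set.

interior: largest open inside A is {red} (from {}, {red})

{red}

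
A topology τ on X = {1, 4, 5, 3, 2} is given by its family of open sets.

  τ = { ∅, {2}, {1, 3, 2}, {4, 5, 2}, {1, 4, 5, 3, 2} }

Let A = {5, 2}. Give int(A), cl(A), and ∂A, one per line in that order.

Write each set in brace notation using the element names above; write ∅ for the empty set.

interior: largest open inside A is {2} (from ∅, {2})
cl via duality: int({1, 4, 3}) = ∅, so X∖∅ = {1, 4, 5, 3, 2}
cl∖int = {1, 4, 5, 3}

int(A) = {2}
cl(A)  = {1, 4, 5, 3, 2}
∂A     = {1, 4, 5, 3}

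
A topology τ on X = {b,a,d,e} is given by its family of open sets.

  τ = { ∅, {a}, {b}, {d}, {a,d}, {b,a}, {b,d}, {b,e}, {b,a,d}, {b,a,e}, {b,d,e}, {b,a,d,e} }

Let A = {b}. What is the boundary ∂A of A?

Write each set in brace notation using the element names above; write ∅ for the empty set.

interior: largest open inside A is {b} (from ∅, {b})
cl via duality: int({a,d,e}) = {a,d}, so X∖{a,d} = {b,e}
cl∖int = {e}

{e}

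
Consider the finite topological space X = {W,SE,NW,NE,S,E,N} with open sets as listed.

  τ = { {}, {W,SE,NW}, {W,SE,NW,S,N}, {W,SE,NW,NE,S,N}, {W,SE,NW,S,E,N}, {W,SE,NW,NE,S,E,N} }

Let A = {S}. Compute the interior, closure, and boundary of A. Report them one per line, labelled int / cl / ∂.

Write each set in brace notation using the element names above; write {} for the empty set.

int(A) = {}
cl(A)  = {NE,S,E,N}
∂A     = {NE,S,E,N}

open subsets of A: {}; so int(A) = {}
closure: X∖int(X∖A) = X∖{W,SE,NW} = {NE,S,E,N}
∂A = {NE,S,E,N} minus {} = {NE,S,E,N}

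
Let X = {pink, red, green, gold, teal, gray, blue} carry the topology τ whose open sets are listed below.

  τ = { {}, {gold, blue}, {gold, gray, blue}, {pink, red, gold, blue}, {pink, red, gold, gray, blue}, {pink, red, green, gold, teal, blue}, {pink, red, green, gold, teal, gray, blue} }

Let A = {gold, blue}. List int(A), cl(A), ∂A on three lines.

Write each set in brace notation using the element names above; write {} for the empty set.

int(A) = {gold, blue}
cl(A)  = {pink, red, green, gold, teal, gray, blue}
∂A     = {pink, red, green, teal, gray}

open subsets of A: {}, {gold, blue}; so int(A) = {gold, blue}
closure: X∖int(X∖A) = X∖{} = {pink, red, green, gold, teal, gray, blue}
∂A = {pink, red, green, gold, teal, gray, blue} minus {gold, blue} = {pink, red, green, teal, gray}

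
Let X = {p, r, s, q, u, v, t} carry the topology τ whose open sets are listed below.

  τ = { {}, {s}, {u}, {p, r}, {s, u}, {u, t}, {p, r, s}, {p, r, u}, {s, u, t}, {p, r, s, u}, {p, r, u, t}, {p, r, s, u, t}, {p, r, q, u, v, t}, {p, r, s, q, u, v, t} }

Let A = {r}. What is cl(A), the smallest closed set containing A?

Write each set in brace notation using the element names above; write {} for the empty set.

{p, r, q, v}

closure: X∖int(X∖A) = X∖{s, u, t} = {p, r, q, v}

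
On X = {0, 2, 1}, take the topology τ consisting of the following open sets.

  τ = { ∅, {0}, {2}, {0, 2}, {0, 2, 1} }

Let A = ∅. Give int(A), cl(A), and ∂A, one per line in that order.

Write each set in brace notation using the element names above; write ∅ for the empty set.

open subsets of A: ∅; so int(A) = ∅
closure: X∖int(X∖A) = X∖{0, 2, 1} = ∅
∂A = ∅ minus ∅ = ∅

int(A) = ∅
cl(A)  = ∅
∂A     = ∅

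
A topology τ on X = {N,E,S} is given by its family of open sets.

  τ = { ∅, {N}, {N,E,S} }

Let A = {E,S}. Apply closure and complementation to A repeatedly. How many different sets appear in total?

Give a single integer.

4

closure: X∖int(X∖A) = X∖{N} = {E,S}
Let k=closure and c=complement:
  1. A     = {E,S}
  2. cA    = {N}
  3. kcA   = {N,E,S}
  4. ckcA  = ∅
— saturated at 4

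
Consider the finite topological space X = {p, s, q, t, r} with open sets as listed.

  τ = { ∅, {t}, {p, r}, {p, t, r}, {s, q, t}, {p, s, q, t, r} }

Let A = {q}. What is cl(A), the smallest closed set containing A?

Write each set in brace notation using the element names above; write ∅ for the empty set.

cl via duality: int({p, s, t, r}) = {p, t, r}, so X∖{p, t, r} = {s, q}

{s, q}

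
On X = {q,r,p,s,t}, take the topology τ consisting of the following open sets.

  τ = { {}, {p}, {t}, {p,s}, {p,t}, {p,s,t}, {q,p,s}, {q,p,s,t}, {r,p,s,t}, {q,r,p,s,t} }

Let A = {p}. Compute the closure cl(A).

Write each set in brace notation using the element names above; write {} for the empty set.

{q,r,p,s}

cl via duality: int({q,r,s,t}) = {t}, so X∖{t} = {q,r,p,s}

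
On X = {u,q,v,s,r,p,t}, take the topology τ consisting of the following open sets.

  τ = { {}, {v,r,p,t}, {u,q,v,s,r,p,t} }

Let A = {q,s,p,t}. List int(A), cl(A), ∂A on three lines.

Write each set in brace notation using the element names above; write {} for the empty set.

interior: largest open inside A is {} (from {})
cl via duality: int({u,v,r}) = {}, so X∖{} = {u,q,v,s,r,p,t}
cl∖int = {u,q,v,s,r,p,t}

int(A) = {}
cl(A)  = {u,q,v,s,r,p,t}
∂A     = {u,q,v,s,r,p,t}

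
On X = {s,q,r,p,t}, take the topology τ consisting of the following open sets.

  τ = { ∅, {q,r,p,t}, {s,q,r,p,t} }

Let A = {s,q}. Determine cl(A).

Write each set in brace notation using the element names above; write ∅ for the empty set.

{s,q,r,p,t}

complement {r,p,t}; its interior ∅; cl(A) = X∖∅ = {s,q,r,p,t}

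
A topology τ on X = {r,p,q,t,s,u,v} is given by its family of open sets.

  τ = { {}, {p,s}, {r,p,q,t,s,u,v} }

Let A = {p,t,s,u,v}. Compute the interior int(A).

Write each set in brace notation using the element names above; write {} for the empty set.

U open, U⊆A: {}, {p,s}. int(A) = ⋃ = {p,s}

{p,s}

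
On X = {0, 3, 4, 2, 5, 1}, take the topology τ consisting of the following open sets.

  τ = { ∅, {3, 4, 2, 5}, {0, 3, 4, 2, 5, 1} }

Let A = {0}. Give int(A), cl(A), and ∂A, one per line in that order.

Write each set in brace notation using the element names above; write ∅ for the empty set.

int(A) = ∅
cl(A)  = {0, 1}
∂A     = {0, 1}

U open, U⊆A: ∅. int(A) = ⋃ = ∅
X∖A={3, 4, 2, 5, 1}, int(X∖A)={3, 4, 2, 5}, hence cl(A)={0, 1}
∂A: remove int from cl → {0, 1}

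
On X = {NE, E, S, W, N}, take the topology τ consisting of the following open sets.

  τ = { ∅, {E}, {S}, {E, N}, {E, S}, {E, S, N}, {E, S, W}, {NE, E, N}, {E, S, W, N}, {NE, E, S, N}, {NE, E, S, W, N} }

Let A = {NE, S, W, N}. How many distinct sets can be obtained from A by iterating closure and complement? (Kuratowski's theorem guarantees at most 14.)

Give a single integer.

6

X∖A={E}, int(X∖A)={E}, hence cl(A)={NE, S, W, N}
Orbit (k=closure, c=complement):
  1. A     = {NE, S, W, N}
  2. cA    = {E}
  3. kcA   = {NE, E, W, N}
  4. ckcA  = {S}
  5. kckcA = {S, W}
  6. ckckcA = {NE, E, N}
(closed under both — stop)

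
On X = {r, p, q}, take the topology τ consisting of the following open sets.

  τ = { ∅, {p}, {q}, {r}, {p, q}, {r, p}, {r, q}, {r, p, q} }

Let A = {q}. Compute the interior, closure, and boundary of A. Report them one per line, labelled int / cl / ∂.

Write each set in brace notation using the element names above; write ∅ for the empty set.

int(A) = {q}
cl(A)  = {q}
∂A     = ∅

open subsets of A: ∅, {q}; so int(A) = {q}
closure: X∖int(X∖A) = X∖{r, p} = {q}
∂A = {q} minus {q} = ∅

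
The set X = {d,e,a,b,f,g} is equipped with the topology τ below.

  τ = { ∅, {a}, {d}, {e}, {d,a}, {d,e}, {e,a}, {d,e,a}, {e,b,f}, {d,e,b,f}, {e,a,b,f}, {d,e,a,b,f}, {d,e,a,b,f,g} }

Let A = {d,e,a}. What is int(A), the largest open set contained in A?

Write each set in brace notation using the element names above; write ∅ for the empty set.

{d,e,a}

opens ⊆ A: ∅, {e}, {d}, {a}, {e,a}, {d,e}, {d,a}, {d,e,a}; union → int = {d,e,a}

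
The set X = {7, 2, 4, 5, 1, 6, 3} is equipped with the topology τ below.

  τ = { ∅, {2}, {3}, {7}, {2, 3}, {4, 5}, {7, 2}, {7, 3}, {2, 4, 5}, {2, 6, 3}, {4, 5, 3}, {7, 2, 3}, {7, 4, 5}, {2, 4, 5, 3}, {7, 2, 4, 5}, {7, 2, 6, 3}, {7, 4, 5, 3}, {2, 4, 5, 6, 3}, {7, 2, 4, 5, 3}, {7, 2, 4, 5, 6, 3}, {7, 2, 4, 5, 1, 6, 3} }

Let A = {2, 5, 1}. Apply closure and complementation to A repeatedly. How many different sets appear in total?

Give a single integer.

10

complement {7, 4, 6, 3}; its interior {7, 3}; cl(A) = X∖{7, 3} = {2, 4, 5, 1, 6}
With k = closure, c = complement:
  1. A     = {2, 5, 1}
  2. kA    = {2, 4, 5, 1, 6}
  3. cA    = {7, 4, 6, 3}
  4. ckA   = {7, 3}
  5. kcA   = {7, 4, 5, 1, 6, 3}
  6. kckA  = {7, 1, 6, 3}
  7. ckcA  = {2}
  8. ckckA = {2, 4, 5}
  9. kckcA = {2, 1, 6}
  10. ckckcA = {7, 4, 5, 3}
k, c of each give nothing new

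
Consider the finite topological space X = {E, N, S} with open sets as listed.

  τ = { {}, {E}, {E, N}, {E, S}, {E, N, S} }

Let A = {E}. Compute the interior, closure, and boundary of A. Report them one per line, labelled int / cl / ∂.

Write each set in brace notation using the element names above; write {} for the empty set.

int(A) = {E}
cl(A)  = {E, N, S}
∂A     = {N, S}

open subsets of A: {}, {E}; so int(A) = {E}
closure: X∖int(X∖A) = X∖{} = {E, N, S}
∂A = {E, N, S} minus {E} = {N, S}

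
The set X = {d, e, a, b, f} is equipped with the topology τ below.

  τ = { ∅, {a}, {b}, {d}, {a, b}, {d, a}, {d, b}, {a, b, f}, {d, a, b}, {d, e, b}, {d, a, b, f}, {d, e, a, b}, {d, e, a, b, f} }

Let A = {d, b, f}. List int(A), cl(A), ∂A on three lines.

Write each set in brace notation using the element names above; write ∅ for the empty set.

int(A) = {d, b}
cl(A)  = {d, e, b, f}
∂A     = {e, f}

opens ⊆ A: ∅, {b}, {d}, {d, b}; union → int = {d, b}
complement {e, a}; its interior {a}; cl(A) = X∖{a} = {d, e, b, f}
boundary = {d, e, b, f} ∖ {d, b} = {e, f}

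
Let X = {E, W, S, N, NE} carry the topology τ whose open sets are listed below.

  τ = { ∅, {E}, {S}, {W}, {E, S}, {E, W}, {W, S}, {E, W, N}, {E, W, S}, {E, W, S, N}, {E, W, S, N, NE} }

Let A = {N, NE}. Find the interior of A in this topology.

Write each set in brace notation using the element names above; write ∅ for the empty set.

∅

interior: largest open inside A is ∅ (from ∅)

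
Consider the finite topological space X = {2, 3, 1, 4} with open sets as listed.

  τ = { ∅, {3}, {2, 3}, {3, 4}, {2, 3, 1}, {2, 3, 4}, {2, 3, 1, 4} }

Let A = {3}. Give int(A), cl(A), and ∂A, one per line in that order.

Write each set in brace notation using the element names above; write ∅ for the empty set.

int(A) = {3}
cl(A)  = {2, 3, 1, 4}
∂A     = {2, 1, 4}

U open, U⊆A: ∅, {3}. int(A) = ⋃ = {3}
X∖A={2, 1, 4}, int(X∖A)=∅, hence cl(A)={2, 3, 1, 4}
∂A: remove int from cl → {2, 1, 4}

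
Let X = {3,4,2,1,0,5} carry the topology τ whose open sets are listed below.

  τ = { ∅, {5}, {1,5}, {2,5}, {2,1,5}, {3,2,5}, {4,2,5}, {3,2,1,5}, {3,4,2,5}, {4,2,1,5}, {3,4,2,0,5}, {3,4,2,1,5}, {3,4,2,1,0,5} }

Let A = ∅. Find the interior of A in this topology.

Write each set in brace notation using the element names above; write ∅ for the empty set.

open subsets of A: ∅; so int(A) = ∅

∅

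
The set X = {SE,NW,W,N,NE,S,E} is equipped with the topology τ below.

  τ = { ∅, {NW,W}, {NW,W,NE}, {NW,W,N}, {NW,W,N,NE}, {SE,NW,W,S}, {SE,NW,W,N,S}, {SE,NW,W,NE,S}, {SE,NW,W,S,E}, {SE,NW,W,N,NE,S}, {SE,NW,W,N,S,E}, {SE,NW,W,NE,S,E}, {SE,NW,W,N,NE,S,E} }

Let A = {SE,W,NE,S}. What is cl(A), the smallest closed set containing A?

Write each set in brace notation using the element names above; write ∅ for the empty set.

{SE,NW,W,N,NE,S,E}

complement {NW,N,E}; its interior ∅; cl(A) = X∖∅ = {SE,NW,W,N,NE,S,E}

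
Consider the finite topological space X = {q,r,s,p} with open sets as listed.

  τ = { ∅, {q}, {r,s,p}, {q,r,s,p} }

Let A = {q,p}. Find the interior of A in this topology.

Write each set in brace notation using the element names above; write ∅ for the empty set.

interior: largest open inside A is {q} (from ∅, {q})

{q}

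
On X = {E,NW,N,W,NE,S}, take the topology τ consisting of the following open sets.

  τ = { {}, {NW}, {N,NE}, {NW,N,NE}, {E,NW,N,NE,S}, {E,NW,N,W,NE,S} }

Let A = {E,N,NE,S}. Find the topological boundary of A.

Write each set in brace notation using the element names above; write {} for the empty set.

opens ⊆ A: {}, {N,NE}; union → int = {N,NE}
complement {NW,W}; its interior {NW}; cl(A) = X∖{NW} = {E,N,W,NE,S}
boundary = {E,N,W,NE,S} ∖ {N,NE} = {E,W,S}

{E,W,S}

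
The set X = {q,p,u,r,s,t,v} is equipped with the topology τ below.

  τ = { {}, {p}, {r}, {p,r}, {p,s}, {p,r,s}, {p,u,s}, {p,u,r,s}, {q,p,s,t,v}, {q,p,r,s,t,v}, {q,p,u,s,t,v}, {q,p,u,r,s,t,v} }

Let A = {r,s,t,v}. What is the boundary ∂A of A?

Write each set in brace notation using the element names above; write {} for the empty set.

{q,u,s,t,v}

U open, U⊆A: {}, {r}. int(A) = ⋃ = {r}
X∖A={q,p,u}, int(X∖A)={p}, hence cl(A)={q,u,r,s,t,v}
∂A: remove int from cl → {q,u,s,t,v}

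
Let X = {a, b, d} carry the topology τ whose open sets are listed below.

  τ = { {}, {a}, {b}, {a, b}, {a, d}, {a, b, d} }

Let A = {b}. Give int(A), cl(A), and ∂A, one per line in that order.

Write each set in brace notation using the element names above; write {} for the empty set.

int(A) = {b}
cl(A)  = {b}
∂A     = {}

U open, U⊆A: {}, {b}. int(A) = ⋃ = {b}
X∖A={a, d}, int(X∖A)={a, d}, hence cl(A)={b}
∂A: remove int from cl → {}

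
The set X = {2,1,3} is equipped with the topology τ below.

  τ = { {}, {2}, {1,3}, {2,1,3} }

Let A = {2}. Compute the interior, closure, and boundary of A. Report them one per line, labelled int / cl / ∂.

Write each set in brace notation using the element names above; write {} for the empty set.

U open, U⊆A: {}, {2}. int(A) = ⋃ = {2}
X∖A={1,3}, int(X∖A)={1,3}, hence cl(A)={2}
∂A: remove int from cl → {}

int(A) = {2}
cl(A)  = {2}
∂A     = {}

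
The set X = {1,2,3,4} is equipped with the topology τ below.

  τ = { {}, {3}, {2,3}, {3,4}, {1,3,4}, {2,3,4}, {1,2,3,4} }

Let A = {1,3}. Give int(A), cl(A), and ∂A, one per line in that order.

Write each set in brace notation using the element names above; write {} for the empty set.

int(A) = {3}
cl(A)  = {1,2,3,4}
∂A     = {1,2,4}

U open, U⊆A: {}, {3}. int(A) = ⋃ = {3}
X∖A={2,4}, int(X∖A)={}, hence cl(A)={1,2,3,4}
∂A: remove int from cl → {1,2,4}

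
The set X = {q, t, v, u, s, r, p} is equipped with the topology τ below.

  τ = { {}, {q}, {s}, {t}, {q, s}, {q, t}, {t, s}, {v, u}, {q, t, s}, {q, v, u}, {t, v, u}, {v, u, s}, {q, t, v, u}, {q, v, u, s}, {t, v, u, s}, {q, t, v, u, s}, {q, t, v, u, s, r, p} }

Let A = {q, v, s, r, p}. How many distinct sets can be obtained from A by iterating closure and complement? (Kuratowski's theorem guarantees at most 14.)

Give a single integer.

cl via duality: int({t, u}) = {t}, so X∖{t} = {q, v, u, s, r, p}
Write k for closure, c for complement:
  1. A     = {q, v, s, r, p}
  2. kA    = {q, v, u, s, r, p}
  3. cA    = {t, u}
  4. ckA   = {t}
  5. kcA   = {t, v, u, r, p}
  6. kckA  = {t, r, p}
  7. ckcA  = {q, s}
  8. ckckA = {q, v, u, s}
  9. kckcA = {q, s, r, p}
  10. ckckcA = {t, v, u}
applying k or c yields no new set

10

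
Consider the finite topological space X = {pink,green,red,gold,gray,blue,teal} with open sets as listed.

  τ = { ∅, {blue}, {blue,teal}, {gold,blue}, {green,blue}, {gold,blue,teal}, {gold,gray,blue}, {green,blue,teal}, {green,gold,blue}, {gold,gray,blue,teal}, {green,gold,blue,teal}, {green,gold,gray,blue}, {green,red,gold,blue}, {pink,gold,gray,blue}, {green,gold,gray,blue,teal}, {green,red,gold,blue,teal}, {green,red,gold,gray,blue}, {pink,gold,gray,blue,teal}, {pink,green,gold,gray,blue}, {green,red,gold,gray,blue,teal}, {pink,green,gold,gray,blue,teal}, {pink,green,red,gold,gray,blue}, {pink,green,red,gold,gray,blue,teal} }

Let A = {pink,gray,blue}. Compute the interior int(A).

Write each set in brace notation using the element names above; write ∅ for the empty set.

{blue}

opens ⊆ A: ∅, {blue}; union → int = {blue}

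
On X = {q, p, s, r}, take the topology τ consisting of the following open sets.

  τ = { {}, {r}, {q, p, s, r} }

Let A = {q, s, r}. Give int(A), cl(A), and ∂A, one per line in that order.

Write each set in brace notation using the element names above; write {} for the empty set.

interior: largest open inside A is {r} (from {}, {r})
cl via duality: int({p}) = {}, so X∖{} = {q, p, s, r}
cl∖int = {q, p, s}

int(A) = {r}
cl(A)  = {q, p, s, r}
∂A     = {q, p, s}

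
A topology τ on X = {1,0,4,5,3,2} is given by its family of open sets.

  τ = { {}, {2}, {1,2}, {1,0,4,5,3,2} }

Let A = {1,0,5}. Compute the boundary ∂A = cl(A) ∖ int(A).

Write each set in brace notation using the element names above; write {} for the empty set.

{1,0,4,5,3}

opens ⊆ A: {}; union → int = {}
complement {4,3,2}; its interior {2}; cl(A) = X∖{2} = {1,0,4,5,3}
boundary = {1,0,4,5,3} ∖ {} = {1,0,4,5,3}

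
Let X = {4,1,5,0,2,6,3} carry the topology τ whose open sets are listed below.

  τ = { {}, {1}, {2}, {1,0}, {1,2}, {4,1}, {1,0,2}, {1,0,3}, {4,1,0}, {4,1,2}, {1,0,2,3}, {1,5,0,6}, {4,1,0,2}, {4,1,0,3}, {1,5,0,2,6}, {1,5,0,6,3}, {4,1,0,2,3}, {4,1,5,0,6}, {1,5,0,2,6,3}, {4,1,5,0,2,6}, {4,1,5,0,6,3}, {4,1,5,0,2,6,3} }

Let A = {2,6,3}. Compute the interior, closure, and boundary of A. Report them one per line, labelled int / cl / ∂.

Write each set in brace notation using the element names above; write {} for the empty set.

int(A) = {2}
cl(A)  = {5,2,6,3}
∂A     = {5,6,3}

U open, U⊆A: {}, {2}. int(A) = ⋃ = {2}
X∖A={4,1,5,0}, int(X∖A)={4,1,0}, hence cl(A)={5,2,6,3}
∂A: remove int from cl → {5,6,3}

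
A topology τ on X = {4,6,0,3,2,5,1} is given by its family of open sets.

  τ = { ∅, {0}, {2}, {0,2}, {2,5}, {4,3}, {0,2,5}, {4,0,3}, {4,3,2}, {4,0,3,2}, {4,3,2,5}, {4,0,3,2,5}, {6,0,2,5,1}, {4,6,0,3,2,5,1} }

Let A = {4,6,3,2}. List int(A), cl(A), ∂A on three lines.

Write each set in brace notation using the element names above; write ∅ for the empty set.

int(A) = {4,3,2}
cl(A)  = {4,6,3,2,5,1}
∂A     = {6,5,1}

U open, U⊆A: ∅, {2}, {4,3}, {4,3,2}. int(A) = ⋃ = {4,3,2}
X∖A={0,5,1}, int(X∖A)={0}, hence cl(A)={4,6,3,2,5,1}
∂A: remove int from cl → {6,5,1}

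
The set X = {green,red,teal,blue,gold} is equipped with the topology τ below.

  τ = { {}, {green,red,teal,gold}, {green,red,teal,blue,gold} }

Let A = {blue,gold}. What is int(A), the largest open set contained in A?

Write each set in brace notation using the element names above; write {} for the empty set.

{}

open subsets of A: {}; so int(A) = {}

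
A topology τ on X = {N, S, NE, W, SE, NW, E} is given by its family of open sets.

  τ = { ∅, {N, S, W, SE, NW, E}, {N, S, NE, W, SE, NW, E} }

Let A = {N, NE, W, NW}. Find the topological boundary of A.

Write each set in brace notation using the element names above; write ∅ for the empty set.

open subsets of A: ∅; so int(A) = ∅
closure: X∖int(X∖A) = X∖∅ = {N, S, NE, W, SE, NW, E}
∂A = {N, S, NE, W, SE, NW, E} minus ∅ = {N, S, NE, W, SE, NW, E}

{N, S, NE, W, SE, NW, E}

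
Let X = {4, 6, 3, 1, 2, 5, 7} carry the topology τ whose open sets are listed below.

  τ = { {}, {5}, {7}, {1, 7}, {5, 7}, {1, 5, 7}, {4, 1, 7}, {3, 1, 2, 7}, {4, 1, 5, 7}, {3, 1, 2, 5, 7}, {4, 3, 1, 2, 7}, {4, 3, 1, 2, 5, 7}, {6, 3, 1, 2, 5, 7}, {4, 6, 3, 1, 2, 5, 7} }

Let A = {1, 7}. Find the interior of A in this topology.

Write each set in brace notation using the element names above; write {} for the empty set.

{1, 7}

U open, U⊆A: {}, {7}, {1, 7}. int(A) = ⋃ = {1, 7}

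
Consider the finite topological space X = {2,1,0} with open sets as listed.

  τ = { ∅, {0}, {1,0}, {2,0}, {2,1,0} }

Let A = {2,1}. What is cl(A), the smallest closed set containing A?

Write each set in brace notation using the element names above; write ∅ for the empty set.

{2,1}

cl via duality: int({0}) = {0}, so X∖{0} = {2,1}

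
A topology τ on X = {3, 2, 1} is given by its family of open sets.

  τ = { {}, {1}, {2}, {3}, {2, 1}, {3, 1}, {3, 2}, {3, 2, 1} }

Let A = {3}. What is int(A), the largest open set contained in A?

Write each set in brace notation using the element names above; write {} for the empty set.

opens ⊆ A: {}, {3}; union → int = {3}

{3}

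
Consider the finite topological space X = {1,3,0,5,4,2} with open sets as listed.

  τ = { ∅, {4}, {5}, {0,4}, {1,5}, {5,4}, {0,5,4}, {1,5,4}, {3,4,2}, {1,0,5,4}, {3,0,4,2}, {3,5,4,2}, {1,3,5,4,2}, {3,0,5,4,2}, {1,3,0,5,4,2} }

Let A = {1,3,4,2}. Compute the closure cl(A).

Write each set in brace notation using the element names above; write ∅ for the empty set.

{1,3,0,4,2}

closure: X∖int(X∖A) = X∖{5} = {1,3,0,4,2}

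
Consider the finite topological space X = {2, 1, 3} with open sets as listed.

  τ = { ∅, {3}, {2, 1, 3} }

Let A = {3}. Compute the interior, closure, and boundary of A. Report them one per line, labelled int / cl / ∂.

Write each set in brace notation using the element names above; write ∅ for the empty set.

int(A) = {3}
cl(A)  = {2, 1, 3}
∂A     = {2, 1}

opens ⊆ A: ∅, {3}; union → int = {3}
complement {2, 1}; its interior ∅; cl(A) = X∖∅ = {2, 1, 3}
boundary = {2, 1, 3} ∖ {3} = {2, 1}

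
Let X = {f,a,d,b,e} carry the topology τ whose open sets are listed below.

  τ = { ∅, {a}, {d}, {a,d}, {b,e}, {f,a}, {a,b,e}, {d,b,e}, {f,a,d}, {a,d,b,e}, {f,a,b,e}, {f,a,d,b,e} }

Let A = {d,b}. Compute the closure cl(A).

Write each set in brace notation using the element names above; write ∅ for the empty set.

closure: X∖int(X∖A) = X∖{f,a} = {d,b,e}

{d,b,e}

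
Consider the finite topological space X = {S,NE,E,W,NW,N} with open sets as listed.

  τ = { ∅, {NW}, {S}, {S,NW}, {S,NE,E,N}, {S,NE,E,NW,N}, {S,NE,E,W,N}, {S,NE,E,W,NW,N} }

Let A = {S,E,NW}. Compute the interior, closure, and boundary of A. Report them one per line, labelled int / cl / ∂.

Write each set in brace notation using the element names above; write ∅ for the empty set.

int(A) = {S,NW}
cl(A)  = {S,NE,E,W,NW,N}
∂A     = {NE,E,W,N}

interior: largest open inside A is {S,NW} (from ∅, {S}, {NW}, {S,NW})
cl via duality: int({NE,W,N}) = ∅, so X∖∅ = {S,NE,E,W,NW,N}
cl∖int = {NE,E,W,N}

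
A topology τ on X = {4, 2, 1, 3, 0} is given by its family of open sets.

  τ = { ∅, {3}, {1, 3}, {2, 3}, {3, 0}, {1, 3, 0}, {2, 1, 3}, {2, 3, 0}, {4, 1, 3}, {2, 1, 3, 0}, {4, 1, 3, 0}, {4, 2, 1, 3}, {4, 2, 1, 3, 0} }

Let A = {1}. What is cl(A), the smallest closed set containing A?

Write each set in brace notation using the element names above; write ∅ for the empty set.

{4, 1}

closure: X∖int(X∖A) = X∖{2, 3, 0} = {4, 1}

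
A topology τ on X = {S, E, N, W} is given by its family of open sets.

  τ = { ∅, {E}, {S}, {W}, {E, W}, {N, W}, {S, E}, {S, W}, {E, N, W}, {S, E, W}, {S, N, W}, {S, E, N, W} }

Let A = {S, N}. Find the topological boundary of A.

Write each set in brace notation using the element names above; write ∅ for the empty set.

{N}

opens ⊆ A: ∅, {S}; union → int = {S}
complement {E, W}; its interior {E, W}; cl(A) = X∖{E, W} = {S, N}
boundary = {S, N} ∖ {S} = {N}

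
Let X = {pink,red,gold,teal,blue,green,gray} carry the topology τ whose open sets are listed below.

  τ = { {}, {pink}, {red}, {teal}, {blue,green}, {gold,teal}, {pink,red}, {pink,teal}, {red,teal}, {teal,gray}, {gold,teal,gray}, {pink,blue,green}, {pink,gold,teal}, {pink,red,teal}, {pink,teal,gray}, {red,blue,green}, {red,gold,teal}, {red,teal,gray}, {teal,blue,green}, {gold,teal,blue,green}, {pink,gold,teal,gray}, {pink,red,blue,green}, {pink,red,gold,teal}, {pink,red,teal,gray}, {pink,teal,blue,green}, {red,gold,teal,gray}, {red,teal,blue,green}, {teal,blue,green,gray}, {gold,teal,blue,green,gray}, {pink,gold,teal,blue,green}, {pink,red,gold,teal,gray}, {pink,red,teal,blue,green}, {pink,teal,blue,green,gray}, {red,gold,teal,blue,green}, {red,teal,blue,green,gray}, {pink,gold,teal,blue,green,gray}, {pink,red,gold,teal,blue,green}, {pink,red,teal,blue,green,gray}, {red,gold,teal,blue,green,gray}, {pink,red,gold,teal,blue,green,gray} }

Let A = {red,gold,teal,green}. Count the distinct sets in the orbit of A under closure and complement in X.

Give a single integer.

complement {pink,blue,gray}; its interior {pink}; cl(A) = X∖{pink} = {red,gold,teal,blue,green,gray}
With k = closure, c = complement:
  1. A     = {red,gold,teal,green}
  2. kA    = {red,gold,teal,blue,green,gray}
  3. cA    = {pink,blue,gray}
  4. ckA   = {pink}
  5. kcA   = {pink,blue,green,gray}
  6. ckcA  = {red,gold,teal}
  7. kckcA = {red,gold,teal,gray}
  8. ckckcA = {pink,blue,green}
k, c of each give nothing new

8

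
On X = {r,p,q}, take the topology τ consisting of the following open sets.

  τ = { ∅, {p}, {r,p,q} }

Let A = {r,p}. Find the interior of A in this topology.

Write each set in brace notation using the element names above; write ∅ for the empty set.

{p}

interior: largest open inside A is {p} (from ∅, {p})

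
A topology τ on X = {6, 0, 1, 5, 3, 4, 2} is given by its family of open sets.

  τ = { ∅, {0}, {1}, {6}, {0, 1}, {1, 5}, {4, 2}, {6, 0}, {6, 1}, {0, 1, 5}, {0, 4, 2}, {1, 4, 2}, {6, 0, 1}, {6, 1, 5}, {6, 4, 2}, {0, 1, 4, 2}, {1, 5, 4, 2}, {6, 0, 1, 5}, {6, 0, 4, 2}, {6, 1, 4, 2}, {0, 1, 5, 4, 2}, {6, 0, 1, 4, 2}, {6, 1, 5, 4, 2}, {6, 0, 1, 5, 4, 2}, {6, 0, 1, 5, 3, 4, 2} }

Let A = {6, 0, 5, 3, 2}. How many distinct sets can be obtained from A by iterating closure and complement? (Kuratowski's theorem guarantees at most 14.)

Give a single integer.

X∖A={1, 4}, int(X∖A)={1}, hence cl(A)={6, 0, 5, 3, 4, 2}
Orbit (k=closure, c=complement):
  1. A     = {6, 0, 5, 3, 2}
  2. kA    = {6, 0, 5, 3, 4, 2}
  3. cA    = {1, 4}
  4. ckA   = {1}
  5. kcA   = {1, 5, 3, 4, 2}
  6. kckA  = {1, 5, 3}
  7. ckcA  = {6, 0}
  8. ckckA = {6, 0, 4, 2}
  9. kckcA = {6, 0, 3}
  10. kckckA = {6, 0, 3, 4, 2}
  11. ckckcA = {1, 5, 4, 2}
  12. ckckckA = {1, 5}
(closed under both — stop)

12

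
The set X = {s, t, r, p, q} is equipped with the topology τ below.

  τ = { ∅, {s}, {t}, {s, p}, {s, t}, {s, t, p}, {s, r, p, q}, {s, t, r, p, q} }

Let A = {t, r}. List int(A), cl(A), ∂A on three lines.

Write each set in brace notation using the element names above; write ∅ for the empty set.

int(A) = {t}
cl(A)  = {t, r, q}
∂A     = {r, q}

U open, U⊆A: ∅, {t}. int(A) = ⋃ = {t}
X∖A={s, p, q}, int(X∖A)={s, p}, hence cl(A)={t, r, q}
∂A: remove int from cl → {r, q}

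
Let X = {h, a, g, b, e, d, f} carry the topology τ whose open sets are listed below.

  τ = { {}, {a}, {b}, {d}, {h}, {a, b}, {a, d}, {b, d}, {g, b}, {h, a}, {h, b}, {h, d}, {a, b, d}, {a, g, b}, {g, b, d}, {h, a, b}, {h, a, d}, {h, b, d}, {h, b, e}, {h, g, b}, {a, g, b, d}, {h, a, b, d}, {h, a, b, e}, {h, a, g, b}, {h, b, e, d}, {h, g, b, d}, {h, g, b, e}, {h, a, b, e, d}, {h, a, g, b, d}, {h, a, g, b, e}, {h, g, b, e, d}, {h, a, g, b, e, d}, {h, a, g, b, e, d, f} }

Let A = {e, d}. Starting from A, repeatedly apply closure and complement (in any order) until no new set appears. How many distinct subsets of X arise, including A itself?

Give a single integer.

8

complement {h, a, g, b, f}; its interior {h, a, g, b}; cl(A) = X∖{h, a, g, b} = {e, d, f}
With k = closure, c = complement:
  1. A     = {e, d}
  2. kA    = {e, d, f}
  3. cA    = {h, a, g, b, f}
  4. ckA   = {h, a, g, b}
  5. kcA   = {h, a, g, b, e, f}
  6. ckcA  = {d}
  7. kckcA = {d, f}
  8. ckckcA = {h, a, g, b, e}
k, c of each give nothing new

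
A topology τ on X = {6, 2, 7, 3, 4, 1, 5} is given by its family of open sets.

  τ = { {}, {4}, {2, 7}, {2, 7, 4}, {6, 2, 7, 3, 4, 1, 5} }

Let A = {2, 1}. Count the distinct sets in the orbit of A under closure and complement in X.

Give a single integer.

8

complement {6, 7, 3, 4, 5}; its interior {4}; cl(A) = X∖{4} = {6, 2, 7, 3, 1, 5}
With k = closure, c = complement:
  1. A     = {2, 1}
  2. kA    = {6, 2, 7, 3, 1, 5}
  3. cA    = {6, 7, 3, 4, 5}
  4. ckA   = {4}
  5. kcA   = {6, 2, 7, 3, 4, 1, 5}
  6. kckA  = {6, 3, 4, 1, 5}
  7. ckcA  = {}
  8. ckckA = {2, 7}
k, c of each give nothing new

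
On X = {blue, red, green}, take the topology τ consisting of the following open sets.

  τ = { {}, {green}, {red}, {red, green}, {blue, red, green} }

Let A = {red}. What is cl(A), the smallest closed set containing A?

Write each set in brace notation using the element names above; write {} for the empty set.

{blue, red}

closure: X∖int(X∖A) = X∖{green} = {blue, red}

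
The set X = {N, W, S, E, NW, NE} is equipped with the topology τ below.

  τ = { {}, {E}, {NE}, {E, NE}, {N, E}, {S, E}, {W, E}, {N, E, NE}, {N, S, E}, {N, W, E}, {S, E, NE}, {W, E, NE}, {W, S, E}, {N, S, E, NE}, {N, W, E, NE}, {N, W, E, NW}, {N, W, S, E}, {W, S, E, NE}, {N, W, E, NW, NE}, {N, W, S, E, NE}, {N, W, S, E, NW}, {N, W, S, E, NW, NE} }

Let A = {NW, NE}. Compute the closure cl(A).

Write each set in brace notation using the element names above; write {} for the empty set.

{NW, NE}

cl via duality: int({N, W, S, E}) = {N, W, S, E}, so X∖{N, W, S, E} = {NW, NE}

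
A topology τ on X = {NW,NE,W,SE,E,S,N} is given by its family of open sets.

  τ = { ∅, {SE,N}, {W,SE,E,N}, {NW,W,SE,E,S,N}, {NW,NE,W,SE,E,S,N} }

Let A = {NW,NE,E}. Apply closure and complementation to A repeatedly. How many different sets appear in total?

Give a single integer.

6

cl via duality: int({W,SE,S,N}) = {SE,N}, so X∖{SE,N} = {NW,NE,W,E,S}
Write k for closure, c for complement:
  1. A     = {NW,NE,E}
  2. kA    = {NW,NE,W,E,S}
  3. cA    = {W,SE,S,N}
  4. ckA   = {SE,N}
  5. kcA   = {NW,NE,W,SE,E,S,N}
  6. ckcA  = ∅
applying k or c yields no new set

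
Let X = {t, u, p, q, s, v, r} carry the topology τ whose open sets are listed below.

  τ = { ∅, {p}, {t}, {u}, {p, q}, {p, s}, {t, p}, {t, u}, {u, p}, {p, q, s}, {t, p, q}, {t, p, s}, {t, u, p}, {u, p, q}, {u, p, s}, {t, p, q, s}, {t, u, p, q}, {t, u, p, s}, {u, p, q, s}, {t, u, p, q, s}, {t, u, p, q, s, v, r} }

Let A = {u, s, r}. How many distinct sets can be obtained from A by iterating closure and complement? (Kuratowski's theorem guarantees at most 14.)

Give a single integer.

closure: X∖int(X∖A) = X∖{t, p, q} = {u, s, v, r}
Let k=closure and c=complement:
  1. A     = {u, s, r}
  2. kA    = {u, s, v, r}
  3. cA    = {t, p, q, v}
  4. ckA   = {t, p, q}
  5. kcA   = {t, p, q, s, v, r}
  6. ckcA  = {u}
  7. kckcA = {u, v, r}
  8. ckckcA = {t, p, q, s}
— saturated at 8

8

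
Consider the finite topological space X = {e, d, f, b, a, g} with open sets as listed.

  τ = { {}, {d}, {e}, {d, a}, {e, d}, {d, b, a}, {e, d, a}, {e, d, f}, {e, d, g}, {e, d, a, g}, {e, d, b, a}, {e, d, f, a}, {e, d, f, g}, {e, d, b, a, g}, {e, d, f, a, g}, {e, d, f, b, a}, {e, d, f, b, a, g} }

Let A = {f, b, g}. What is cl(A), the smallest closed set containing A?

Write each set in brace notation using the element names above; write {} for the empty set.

cl via duality: int({e, d, a}) = {e, d, a}, so X∖{e, d, a} = {f, b, g}

{f, b, g}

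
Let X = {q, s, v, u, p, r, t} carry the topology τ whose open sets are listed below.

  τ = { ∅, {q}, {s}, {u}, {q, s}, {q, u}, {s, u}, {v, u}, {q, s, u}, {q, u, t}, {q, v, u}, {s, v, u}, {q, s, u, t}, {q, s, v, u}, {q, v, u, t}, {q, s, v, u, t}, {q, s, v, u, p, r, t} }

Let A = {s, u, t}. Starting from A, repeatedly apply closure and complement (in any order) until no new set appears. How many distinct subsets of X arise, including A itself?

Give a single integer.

cl via duality: int({q, v, p, r}) = {q}, so X∖{q} = {s, v, u, p, r, t}
Write k for closure, c for complement:
  1. A     = {s, u, t}
  2. kA    = {s, v, u, p, r, t}
  3. cA    = {q, v, p, r}
  4. ckA   = {q}
  5. kcA   = {q, v, p, r, t}
  6. kckA  = {q, p, r, t}
  7. ckcA  = {s, u}
  8. ckckA = {s, v, u}
applying k or c yields no new set

8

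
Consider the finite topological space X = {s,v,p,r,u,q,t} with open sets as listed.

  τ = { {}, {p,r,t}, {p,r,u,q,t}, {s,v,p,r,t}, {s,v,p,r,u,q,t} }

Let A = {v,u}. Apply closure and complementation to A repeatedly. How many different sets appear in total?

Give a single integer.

6

complement {s,p,r,q,t}; its interior {p,r,t}; cl(A) = X∖{p,r,t} = {s,v,u,q}
With k = closure, c = complement:
  1. A     = {v,u}
  2. kA    = {s,v,u,q}
  3. cA    = {s,p,r,q,t}
  4. ckA   = {p,r,t}
  5. kcA   = {s,v,p,r,u,q,t}
  6. ckcA  = {}
k, c of each give nothing new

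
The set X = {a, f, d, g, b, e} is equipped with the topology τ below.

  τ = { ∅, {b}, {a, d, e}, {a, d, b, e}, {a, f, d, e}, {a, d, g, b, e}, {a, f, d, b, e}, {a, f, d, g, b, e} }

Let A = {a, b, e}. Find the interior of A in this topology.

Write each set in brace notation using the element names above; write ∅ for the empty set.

opens ⊆ A: ∅, {b}; union → int = {b}

{b}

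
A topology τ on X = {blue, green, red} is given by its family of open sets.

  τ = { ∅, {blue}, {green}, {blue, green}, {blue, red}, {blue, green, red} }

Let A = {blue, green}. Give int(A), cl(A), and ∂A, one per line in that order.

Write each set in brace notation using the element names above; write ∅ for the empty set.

int(A) = {blue, green}
cl(A)  = {blue, green, red}
∂A     = {red}

U open, U⊆A: ∅, {blue}, {green}, {blue, green}. int(A) = ⋃ = {blue, green}
X∖A={red}, int(X∖A)=∅, hence cl(A)={blue, green, red}
∂A: remove int from cl → {red}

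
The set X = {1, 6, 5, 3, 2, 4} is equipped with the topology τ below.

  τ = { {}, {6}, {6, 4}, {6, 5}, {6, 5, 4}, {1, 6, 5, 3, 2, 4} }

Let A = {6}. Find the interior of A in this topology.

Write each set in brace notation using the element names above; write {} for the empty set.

{6}

opens ⊆ A: {}, {6}; union → int = {6}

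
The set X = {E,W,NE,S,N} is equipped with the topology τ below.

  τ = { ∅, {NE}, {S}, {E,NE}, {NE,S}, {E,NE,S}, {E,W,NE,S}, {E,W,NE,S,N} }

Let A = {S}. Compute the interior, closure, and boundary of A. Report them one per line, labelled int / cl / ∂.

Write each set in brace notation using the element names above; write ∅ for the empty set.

int(A) = {S}
cl(A)  = {W,S,N}
∂A     = {W,N}

open subsets of A: ∅, {S}; so int(A) = {S}
closure: X∖int(X∖A) = X∖{E,NE} = {W,S,N}
∂A = {W,S,N} minus {S} = {W,N}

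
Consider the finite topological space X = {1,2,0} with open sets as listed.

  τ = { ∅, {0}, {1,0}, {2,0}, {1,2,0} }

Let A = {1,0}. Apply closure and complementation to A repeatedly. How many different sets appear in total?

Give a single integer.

4

cl via duality: int({2}) = ∅, so X∖∅ = {1,2,0}
Write k for closure, c for complement:
  1. A     = {1,0}
  2. kA    = {1,2,0}
  3. cA    = {2}
  4. ckA   = ∅
applying k or c yields no new set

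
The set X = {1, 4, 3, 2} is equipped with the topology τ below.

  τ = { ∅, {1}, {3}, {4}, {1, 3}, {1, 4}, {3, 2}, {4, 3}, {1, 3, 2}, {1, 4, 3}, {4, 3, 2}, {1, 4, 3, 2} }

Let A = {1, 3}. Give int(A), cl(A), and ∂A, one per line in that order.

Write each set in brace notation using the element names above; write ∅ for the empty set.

int(A) = {1, 3}
cl(A)  = {1, 3, 2}
∂A     = {2}

interior: largest open inside A is {1, 3} (from ∅, {3}, {1}, {1, 3})
cl via duality: int({4, 2}) = {4}, so X∖{4} = {1, 3, 2}
cl∖int = {2}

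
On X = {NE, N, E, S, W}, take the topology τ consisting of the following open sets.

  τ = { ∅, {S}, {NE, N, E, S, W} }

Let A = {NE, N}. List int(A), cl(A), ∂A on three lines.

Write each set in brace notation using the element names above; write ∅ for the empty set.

int(A) = ∅
cl(A)  = {NE, N, E, W}
∂A     = {NE, N, E, W}

interior: largest open inside A is ∅ (from ∅)
cl via duality: int({E, S, W}) = {S}, so X∖{S} = {NE, N, E, W}
cl∖int = {NE, N, E, W}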